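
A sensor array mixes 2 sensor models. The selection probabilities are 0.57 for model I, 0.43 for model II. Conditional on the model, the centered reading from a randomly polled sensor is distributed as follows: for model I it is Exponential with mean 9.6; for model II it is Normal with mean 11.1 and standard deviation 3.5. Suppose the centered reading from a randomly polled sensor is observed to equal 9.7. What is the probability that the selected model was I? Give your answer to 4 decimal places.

0.3233

Likelihoods f(9.7 | ·): I: 0.0379237; II: 0.10522.
Posterior ∝ prior × likelihood. Numerator for I: 0.57·0.0379237 = 0.0216165.
Normalizing constant: 0.57·0.0379237 + 0.43·0.10522 = 0.0668611.
P(I | observation) = 0.0216165 / 0.0668611 = 0.323304.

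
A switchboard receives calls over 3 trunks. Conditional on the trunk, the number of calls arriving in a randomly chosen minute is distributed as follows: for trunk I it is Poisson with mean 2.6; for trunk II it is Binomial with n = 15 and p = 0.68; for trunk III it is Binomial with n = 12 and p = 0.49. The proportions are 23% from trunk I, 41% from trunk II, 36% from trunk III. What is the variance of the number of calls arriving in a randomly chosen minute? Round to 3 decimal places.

Per component, I: μ=2.6, E[X²]=9.36; II: μ=10.2, E[X²]=107.304; III: μ=5.88, E[X²]=37.5732.
E[X] = 0.23·2.6 + 0.41·10.2 + 0.36·5.88 = 6.8968.
E[X²] = 0.23·9.36 + 0.41·107.304 + 0.36·37.5732 = 59.6738.
Var(X) = E[X²] − (E[X])² = 59.6738 − 47.5659 = 12.1079.

12.108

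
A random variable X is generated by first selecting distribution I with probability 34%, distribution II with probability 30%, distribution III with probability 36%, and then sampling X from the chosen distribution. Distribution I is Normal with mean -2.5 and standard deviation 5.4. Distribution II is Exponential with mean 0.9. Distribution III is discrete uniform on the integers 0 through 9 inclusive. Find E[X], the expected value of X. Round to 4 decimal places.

1.0400

Component means — I: -2.5; II: 0.9; III: 4.5.
E[X] = 0.34·-2.5 + 0.3·0.9 + 0.36·4.5 = 1.04.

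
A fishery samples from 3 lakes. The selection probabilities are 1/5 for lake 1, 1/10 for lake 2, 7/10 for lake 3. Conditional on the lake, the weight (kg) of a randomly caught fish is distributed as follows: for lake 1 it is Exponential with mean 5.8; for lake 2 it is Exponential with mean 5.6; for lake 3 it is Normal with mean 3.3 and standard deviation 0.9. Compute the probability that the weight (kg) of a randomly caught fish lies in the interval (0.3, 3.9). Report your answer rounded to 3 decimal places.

0.656

Conditional on each lake, P(0.3 < X < 3.9): 1: 0.439116; 2: 0.449476; 3: 0.747078.
By total probability, P(0.3 < X < 3.9) = 0.2·0.439116 + 0.1·0.449476 + 0.7·0.747078 = 0.655726.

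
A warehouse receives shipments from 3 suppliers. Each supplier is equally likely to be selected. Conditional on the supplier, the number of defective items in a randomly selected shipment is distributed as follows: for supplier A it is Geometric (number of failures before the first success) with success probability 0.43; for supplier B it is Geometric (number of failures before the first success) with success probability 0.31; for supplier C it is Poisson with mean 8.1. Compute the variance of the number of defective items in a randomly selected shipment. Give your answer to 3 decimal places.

Per component, A: μ=1.32558, E[X²]=4.83991; B: μ=2.22581, E[X²]=12.1342; C: μ=8.1, E[X²]=73.71.
E[X] = 0.333333·1.32558 + 0.333333·2.22581 + 0.333333·8.1 = 3.8838.
E[X²] = 0.333333·4.83991 + 0.333333·12.1342 + 0.333333·73.71 = 30.228.
Var(X) = E[X²] − (E[X])² = 30.228 − 15.0839 = 15.1442.

15.144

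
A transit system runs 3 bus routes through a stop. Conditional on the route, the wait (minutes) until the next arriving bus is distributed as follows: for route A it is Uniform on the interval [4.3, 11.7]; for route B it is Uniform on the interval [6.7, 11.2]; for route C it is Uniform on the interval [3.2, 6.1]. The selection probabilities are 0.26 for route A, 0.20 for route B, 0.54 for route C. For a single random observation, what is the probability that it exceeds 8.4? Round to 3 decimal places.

Conditional on each route, P(X > 8.4): A: 0.445946; B: 0.622222; C: 0.
By total probability, P(X > 8.4) = 0.26·0.445946 + 0.2·0.622222 + 0.54·0 = 0.24039.

0.240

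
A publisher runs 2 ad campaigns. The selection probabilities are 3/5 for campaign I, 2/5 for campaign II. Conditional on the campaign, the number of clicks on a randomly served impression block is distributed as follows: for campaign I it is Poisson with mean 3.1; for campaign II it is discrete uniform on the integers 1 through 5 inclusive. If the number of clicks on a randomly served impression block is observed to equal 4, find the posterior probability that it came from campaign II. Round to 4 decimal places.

Likelihoods P(X=4 | ·): I: 0.17335; II: 0.2.
Posterior ∝ prior × likelihood. Numerator for II: 0.4·0.2 = 0.08.
Normalizing constant: 0.6·0.17335 + 0.4·0.2 = 0.18401.
P(II | observation) = 0.08 / 0.18401 = 0.43476.

0.4348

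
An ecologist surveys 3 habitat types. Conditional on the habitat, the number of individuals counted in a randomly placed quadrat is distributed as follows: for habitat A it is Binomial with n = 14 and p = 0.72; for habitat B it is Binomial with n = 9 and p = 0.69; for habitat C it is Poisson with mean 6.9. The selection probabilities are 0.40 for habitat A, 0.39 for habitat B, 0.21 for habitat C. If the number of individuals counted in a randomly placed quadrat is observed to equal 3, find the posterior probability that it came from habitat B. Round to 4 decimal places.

Likelihoods P(X=3 | ·): A: 0.000112678; B: 0.0244904; C: 0.0551778.
Posterior ∝ prior × likelihood. Numerator for B: 0.39·0.0244904 = 0.00955127.
Normalizing constant: 0.4·0.000112678 + 0.39·0.0244904 + 0.21·0.0551778 = 0.0211837.
P(B | observation) = 0.00955127 / 0.0211837 = 0.450879.

0.4509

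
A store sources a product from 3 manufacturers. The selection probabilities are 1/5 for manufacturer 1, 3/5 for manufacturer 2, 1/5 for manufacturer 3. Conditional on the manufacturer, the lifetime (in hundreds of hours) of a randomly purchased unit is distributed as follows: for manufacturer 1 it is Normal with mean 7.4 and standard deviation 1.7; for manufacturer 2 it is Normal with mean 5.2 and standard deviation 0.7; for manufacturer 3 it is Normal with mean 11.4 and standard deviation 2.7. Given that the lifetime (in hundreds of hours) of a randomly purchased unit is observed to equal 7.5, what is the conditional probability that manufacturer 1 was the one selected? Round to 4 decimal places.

0.7967

Likelihoods f(7.5 | ·): 1: 0.234266; 2: 0.00257934; 3: 0.0520578.
Posterior ∝ prior × likelihood. Numerator for 1: 0.2·0.234266 = 0.0468533.
Normalizing constant: 0.2·0.234266 + 0.6·0.00257934 + 0.2·0.0520578 = 0.0588124.
P(1 | observation) = 0.0468533 / 0.0588124 = 0.796656.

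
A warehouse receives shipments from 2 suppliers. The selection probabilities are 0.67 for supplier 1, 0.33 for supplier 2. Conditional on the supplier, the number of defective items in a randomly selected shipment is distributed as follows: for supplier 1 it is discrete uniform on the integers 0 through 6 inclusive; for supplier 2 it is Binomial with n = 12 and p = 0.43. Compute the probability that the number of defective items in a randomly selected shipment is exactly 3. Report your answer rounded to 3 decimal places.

0.132

Conditional on each supplier, P(X = 3): 1: 0.142857; 2: 0.111097.
By total probability, P(X = 3) = 0.67·0.142857 + 0.33·0.111097 = 0.132376.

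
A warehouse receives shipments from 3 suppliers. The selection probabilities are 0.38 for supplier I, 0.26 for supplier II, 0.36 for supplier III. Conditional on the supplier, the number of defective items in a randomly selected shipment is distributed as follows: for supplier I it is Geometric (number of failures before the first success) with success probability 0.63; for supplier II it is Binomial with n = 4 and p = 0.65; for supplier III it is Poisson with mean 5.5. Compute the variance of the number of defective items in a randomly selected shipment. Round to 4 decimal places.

Per component, I: μ=0.587302, E[X²]=1.27715; II: μ=2.6, E[X²]=7.67; III: μ=5.5, E[X²]=35.75.
E[X] = 0.38·0.587302 + 0.26·2.6 + 0.36·5.5 = 2.87917.
E[X²] = 0.38·1.27715 + 0.26·7.67 + 0.36·35.75 = 15.3495.
Var(X) = E[X²] − (E[X])² = 15.3495 − 8.28965 = 7.05987.

7.0599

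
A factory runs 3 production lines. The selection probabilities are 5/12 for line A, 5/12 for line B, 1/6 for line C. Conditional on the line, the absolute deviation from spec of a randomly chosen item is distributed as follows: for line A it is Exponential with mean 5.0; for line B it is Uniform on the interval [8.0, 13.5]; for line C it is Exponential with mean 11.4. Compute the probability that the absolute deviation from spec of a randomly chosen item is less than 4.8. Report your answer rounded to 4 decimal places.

Conditional on each line, P(X < 4.8): A: 0.617107; B: 0; C: 0.343644.
By total probability, P(X < 4.8) = 0.416667·0.617107 + 0.416667·0 + 0.166667·0.343644 = 0.314402.

0.3144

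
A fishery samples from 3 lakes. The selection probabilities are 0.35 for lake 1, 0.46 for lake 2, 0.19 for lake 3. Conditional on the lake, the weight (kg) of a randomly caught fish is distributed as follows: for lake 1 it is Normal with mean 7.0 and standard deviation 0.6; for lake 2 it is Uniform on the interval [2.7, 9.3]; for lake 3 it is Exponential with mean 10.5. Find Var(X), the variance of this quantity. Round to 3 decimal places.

25.489

Per component, 1: μ=7, E[X²]=49.36; 2: μ=6, E[X²]=39.63; 3: μ=10.5, E[X²]=220.5.
E[X] = 0.35·7 + 0.46·6 + 0.19·10.5 = 7.205.
E[X²] = 0.35·49.36 + 0.46·39.63 + 0.19·220.5 = 77.4008.
Var(X) = E[X²] − (E[X])² = 77.4008 − 51.912 = 25.4888.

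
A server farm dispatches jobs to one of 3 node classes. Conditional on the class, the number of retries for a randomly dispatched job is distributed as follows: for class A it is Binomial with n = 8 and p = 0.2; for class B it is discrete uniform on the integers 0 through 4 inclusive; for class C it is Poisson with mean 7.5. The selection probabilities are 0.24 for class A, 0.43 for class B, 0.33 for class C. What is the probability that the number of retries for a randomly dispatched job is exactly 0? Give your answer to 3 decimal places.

Conditional on each class, P(X = 0): A: 0.167772; B: 0.2; C: 0.000553084.
By total probability, P(X = 0) = 0.24·0.167772 + 0.43·0.2 + 0.33·0.000553084 = 0.126448.

0.126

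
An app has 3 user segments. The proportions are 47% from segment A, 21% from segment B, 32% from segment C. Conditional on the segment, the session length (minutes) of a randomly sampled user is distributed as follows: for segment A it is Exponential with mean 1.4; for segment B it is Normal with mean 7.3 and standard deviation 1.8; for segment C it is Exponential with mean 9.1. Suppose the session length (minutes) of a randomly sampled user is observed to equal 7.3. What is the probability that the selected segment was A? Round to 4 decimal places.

Likelihoods f(7.3 | ·): A: 0.00388451; B: 0.221635; C: 0.0492684.
Posterior ∝ prior × likelihood. Numerator for A: 0.47·0.00388451 = 0.00182572.
Normalizing constant: 0.47·0.00388451 + 0.21·0.221635 + 0.32·0.0492684 = 0.0641349.
P(A | observation) = 0.00182572 / 0.0641349 = 0.0284669.

0.0285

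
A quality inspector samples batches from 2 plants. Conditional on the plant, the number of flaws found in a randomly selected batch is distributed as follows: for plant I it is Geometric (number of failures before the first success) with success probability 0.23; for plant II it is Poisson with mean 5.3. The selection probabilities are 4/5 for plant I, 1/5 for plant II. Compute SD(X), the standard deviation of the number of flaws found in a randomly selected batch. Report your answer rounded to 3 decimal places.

3.649

Per component, I: μ=3.34783, E[X²]=25.7637; II: μ=5.3, E[X²]=33.39.
E[X] = 0.8·3.34783 + 0.2·5.3 = 3.73826.
E[X²] = 0.8·25.7637 + 0.2·33.39 = 27.289.
Var(X) = E[X²] − (E[X])² = 27.289 − 13.9746 = 13.3144.
SD(X) = √13.3144 = 3.64889.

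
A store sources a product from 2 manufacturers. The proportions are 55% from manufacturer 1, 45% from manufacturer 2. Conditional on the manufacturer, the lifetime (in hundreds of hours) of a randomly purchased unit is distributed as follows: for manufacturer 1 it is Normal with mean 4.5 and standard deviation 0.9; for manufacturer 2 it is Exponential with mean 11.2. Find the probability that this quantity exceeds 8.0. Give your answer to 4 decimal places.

0.2203

Conditional on each manufacturer, P(X > 8.0): 1: 5.03521e-05; 2: 0.489542.
By total probability, P(X > 8.0) = 0.55·5.03521e-05 + 0.45·0.489542 = 0.220321.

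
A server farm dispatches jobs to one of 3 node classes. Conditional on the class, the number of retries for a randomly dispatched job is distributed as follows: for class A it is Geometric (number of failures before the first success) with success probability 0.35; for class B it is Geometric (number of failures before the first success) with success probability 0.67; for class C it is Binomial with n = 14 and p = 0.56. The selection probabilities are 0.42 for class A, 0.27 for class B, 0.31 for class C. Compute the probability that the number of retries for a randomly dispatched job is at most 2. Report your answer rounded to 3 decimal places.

Conditional on each class, P(X ≤ 2): A: 0.725375; B: 0.964063; C: 0.00169445.
By total probability, P(X ≤ 2) = 0.42·0.725375 + 0.27·0.964063 + 0.31·0.00169445 = 0.56548.

0.565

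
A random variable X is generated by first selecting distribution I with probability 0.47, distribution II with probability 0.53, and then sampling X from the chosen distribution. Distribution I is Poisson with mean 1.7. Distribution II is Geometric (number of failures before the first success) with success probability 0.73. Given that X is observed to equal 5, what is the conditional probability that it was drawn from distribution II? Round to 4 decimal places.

0.0518

Likelihoods P(X=5 | ·): I: 0.0216154; II: 0.00104747.
Posterior ∝ prior × likelihood. Numerator for II: 0.53·0.00104747 = 0.000555159.
Normalizing constant: 0.47·0.0216154 + 0.53·0.00104747 = 0.0107144.
P(II | observation) = 0.000555159 / 0.0107144 = 0.0518144.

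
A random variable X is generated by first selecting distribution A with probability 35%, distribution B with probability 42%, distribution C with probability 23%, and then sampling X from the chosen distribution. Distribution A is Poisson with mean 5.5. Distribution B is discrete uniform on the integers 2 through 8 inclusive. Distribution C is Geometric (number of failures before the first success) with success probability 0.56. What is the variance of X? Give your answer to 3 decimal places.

7.469

Per component, A: μ=5.5, E[X²]=35.75; B: μ=5, E[X²]=29; C: μ=0.785714, E[X²]=2.02041.
E[X] = 0.35·5.5 + 0.42·5 + 0.23·0.785714 = 4.20571.
E[X²] = 0.35·35.75 + 0.42·29 + 0.23·2.02041 = 25.1572.
Var(X) = E[X²] − (E[X])² = 25.1572 − 17.688 = 7.46916.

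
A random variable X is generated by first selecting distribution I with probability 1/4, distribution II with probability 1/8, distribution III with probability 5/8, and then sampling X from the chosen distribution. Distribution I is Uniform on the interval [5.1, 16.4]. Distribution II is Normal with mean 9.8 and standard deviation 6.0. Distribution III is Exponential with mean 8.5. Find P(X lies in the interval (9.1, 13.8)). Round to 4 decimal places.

Conditional on each component, P(9.1 < X < 13.8): I: 0.415929; II: 0.293945; III: 0.145605.
By total probability, P(9.1 < X < 13.8) = 0.25·0.415929 + 0.125·0.293945 + 0.625·0.145605 = 0.231729.

0.2317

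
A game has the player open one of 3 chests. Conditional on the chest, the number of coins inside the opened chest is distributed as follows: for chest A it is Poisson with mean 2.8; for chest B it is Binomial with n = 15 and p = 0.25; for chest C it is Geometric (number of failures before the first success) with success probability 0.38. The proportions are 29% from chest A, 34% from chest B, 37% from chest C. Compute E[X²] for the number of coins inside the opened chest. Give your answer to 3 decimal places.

11.397

For each component E[X²] = Var + (mean)², giving A: 10.64; B: 16.875; C: 6.95568.
Overall E[X²] = 0.29·10.64 + 0.34·16.875 + 0.37·6.95568 = 11.3967.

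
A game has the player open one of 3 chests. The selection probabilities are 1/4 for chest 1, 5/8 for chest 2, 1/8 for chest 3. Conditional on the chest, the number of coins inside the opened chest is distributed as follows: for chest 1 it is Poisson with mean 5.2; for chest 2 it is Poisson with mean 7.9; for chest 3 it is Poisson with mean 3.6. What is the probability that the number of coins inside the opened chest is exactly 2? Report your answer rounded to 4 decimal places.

0.0480

Conditional on each chest, P(X = 2): 1: 0.074584; 2: 0.0115691; 3: 0.177058.
By total probability, P(X = 2) = 0.25·0.074584 + 0.625·0.0115691 + 0.125·0.177058 = 0.0480089.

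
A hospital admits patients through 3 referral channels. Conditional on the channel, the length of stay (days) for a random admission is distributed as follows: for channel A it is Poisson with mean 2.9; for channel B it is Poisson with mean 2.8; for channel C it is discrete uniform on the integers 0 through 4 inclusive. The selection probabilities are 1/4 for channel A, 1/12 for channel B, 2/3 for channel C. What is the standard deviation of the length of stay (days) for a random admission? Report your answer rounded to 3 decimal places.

1.569

Per component, A: μ=2.9, E[X²]=11.31; B: μ=2.8, E[X²]=10.64; C: μ=2, E[X²]=6.
E[X] = 0.25·2.9 + 0.0833333·2.8 + 0.666667·2 = 2.29167.
E[X²] = 0.25·11.31 + 0.0833333·10.64 + 0.666667·6 = 7.71417.
Var(X) = E[X²] − (E[X])² = 7.71417 − 5.25174 = 2.46243.
SD(X) = √2.46243 = 1.56921.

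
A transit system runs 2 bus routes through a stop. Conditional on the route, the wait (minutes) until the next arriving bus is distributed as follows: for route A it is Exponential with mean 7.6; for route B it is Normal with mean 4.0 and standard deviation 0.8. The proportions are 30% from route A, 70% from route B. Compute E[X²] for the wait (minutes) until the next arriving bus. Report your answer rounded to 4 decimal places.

For each component E[X²] = Var + (mean)², giving A: 115.52; B: 16.64.
Overall E[X²] = 0.3·115.52 + 0.7·16.64 = 46.304.

46.3040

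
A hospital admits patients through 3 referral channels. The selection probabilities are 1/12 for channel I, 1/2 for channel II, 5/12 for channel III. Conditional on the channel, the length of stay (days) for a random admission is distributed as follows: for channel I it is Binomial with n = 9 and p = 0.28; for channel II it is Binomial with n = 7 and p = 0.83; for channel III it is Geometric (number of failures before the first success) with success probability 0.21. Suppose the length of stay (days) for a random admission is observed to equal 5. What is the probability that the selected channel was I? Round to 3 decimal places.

Likelihoods P(X=5 | ·): I: 0.0582761; II: 0.23906; III: 0.0646182.
Posterior ∝ prior × likelihood. Numerator for I: 0.0833333·0.0582761 = 0.00485634.
Normalizing constant: 0.0833333·0.0582761 + 0.5·0.23906 + 0.416667·0.0646182 = 0.151311.
P(I | observation) = 0.00485634 / 0.151311 = 0.0320952.

0.032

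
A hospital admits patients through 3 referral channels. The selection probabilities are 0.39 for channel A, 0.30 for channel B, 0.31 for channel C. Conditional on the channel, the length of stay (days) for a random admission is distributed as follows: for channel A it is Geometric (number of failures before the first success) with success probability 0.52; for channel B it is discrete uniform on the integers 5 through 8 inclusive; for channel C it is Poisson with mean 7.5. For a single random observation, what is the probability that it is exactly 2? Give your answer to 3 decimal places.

0.052

Conditional on each channel, P(X = 2): A: 0.119808; B: 0; C: 0.0155555.
By total probability, P(X = 2) = 0.39·0.119808 + 0.3·0 + 0.31·0.0155555 = 0.0515473.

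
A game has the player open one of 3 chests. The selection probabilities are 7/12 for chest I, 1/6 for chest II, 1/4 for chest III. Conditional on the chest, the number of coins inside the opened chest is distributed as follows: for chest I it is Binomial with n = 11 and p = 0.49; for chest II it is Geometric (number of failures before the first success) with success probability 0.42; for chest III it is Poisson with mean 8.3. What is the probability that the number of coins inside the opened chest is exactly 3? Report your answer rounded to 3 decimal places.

0.071

Conditional on each chest, P(X = 3): I: 0.0888451; II: 0.081947; III: 0.0236831.
By total probability, P(X = 3) = 0.583333·0.0888451 + 0.166667·0.081947 + 0.25·0.0236831 = 0.0714049.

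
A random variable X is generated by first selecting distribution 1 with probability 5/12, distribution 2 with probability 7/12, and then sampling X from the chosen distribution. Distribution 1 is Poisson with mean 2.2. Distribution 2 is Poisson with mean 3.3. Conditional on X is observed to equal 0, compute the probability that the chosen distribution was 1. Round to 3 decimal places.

Likelihoods P(X=0 | ·): 1: 0.110803; 2: 0.0368832.
Posterior ∝ prior × likelihood. Numerator for 1: 0.416667·0.110803 = 0.046168.
Normalizing constant: 0.416667·0.110803 + 0.583333·0.0368832 = 0.0676832.
P(1 | observation) = 0.046168 / 0.0676832 = 0.682119.

0.682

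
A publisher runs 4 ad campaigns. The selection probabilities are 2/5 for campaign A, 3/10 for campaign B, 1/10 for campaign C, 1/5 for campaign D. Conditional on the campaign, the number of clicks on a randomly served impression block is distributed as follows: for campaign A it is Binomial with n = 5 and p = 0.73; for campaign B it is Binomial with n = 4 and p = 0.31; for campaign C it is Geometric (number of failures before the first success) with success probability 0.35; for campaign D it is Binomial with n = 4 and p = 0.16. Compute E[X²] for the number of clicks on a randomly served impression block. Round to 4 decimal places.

7.5061

For each component E[X²] = Var + (mean)², giving A: 14.308; B: 2.3932; C: 8.7551; D: 0.9472.
Overall E[X²] = 0.4·14.308 + 0.3·2.3932 + 0.1·8.7551 + 0.2·0.9472 = 7.50611.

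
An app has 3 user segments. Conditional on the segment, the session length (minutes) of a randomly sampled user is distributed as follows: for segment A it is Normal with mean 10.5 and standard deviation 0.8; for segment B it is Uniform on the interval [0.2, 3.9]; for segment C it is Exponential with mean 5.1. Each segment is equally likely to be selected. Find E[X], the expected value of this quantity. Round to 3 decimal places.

Component means — A: 10.5; B: 2.05; C: 5.1.
E[X] = 0.333333·10.5 + 0.333333·2.05 + 0.333333·5.1 = 5.88333.

5.883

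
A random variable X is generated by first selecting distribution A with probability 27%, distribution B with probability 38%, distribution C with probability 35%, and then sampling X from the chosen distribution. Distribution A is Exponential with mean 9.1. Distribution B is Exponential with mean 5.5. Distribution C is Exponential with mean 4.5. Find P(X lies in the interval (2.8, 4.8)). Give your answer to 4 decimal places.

0.1762

Conditional on each component, P(2.8 < X < 4.8): A: 0.145047; B: 0.183231; C: 0.192597.
By total probability, P(2.8 < X < 4.8) = 0.27·0.145047 + 0.38·0.183231 + 0.35·0.192597 = 0.176199.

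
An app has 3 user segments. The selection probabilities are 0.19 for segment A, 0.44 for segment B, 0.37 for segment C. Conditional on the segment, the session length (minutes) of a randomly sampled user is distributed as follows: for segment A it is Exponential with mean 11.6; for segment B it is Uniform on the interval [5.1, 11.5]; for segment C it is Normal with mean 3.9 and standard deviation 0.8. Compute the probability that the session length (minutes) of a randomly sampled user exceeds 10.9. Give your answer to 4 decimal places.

Conditional on each segment, P(X > 10.9): A: 0.390763; B: 0.09375; C: 0.
By total probability, P(X > 10.9) = 0.19·0.390763 + 0.44·0.09375 + 0.37·0 = 0.115495.

0.1155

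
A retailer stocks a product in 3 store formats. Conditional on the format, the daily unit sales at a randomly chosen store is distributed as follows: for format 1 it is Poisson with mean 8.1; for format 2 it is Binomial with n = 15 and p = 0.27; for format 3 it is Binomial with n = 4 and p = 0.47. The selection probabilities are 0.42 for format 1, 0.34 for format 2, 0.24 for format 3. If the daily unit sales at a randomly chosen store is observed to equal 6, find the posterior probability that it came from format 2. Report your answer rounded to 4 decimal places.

0.4370

Likelihoods P(X=6 | ·): 1: 0.119067; 2: 0.114154; 3: 0.
Posterior ∝ prior × likelihood. Numerator for 2: 0.34·0.114154 = 0.0388125.
Normalizing constant: 0.42·0.119067 + 0.34·0.114154 + 0.24·0 = 0.0888207.
P(2 | observation) = 0.0388125 / 0.0888207 = 0.436975.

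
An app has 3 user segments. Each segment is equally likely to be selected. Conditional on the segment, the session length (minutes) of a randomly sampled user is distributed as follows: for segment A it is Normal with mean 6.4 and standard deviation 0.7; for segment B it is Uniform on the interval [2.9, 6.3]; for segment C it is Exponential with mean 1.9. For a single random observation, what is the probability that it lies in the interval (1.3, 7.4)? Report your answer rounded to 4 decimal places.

0.8025

Conditional on each segment, P(1.3 < X < 7.4): A: 0.923436; B: 1; C: 0.48414.
By total probability, P(1.3 < X < 7.4) = 0.333333·0.923436 + 0.333333·1 + 0.333333·0.48414 = 0.802525.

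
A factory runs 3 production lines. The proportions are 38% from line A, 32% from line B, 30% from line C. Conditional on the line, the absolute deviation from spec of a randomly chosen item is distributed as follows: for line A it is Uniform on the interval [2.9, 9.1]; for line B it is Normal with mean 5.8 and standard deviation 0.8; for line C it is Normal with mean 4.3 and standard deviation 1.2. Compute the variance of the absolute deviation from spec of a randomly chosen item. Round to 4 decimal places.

2.4044

Per component, A: μ=6, E[X²]=39.2033; B: μ=5.8, E[X²]=34.28; C: μ=4.3, E[X²]=19.93.
E[X] = 0.38·6 + 0.32·5.8 + 0.3·4.3 = 5.426.
E[X²] = 0.38·39.2033 + 0.32·34.28 + 0.3·19.93 = 31.8459.
Var(X) = E[X²] − (E[X])² = 31.8459 − 29.4415 = 2.40439.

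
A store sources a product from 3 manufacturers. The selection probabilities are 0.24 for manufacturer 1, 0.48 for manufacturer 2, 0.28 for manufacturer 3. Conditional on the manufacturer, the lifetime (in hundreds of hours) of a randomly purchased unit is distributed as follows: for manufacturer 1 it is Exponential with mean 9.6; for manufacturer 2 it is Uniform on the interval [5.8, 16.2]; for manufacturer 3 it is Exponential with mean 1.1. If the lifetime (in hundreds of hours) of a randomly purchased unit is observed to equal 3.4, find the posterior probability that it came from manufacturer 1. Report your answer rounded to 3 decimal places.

0.603

Likelihoods f(3.4 | ·): 1: 0.0730998; 2: 0; 3: 0.0413278.
Posterior ∝ prior × likelihood. Numerator for 1: 0.24·0.0730998 = 0.0175439.
Normalizing constant: 0.24·0.0730998 + 0.48·0 + 0.28·0.0413278 = 0.0291157.
P(1 | observation) = 0.0175439 / 0.0291157 = 0.602559.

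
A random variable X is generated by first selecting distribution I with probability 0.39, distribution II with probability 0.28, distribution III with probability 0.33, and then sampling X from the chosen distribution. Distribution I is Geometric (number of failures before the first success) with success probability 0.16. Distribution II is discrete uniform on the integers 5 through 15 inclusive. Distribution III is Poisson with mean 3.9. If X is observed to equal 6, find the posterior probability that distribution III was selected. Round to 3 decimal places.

Likelihoods P(X=6 | ·): I: 0.0562077; II: 0.0909091; III: 0.0989251.
Posterior ∝ prior × likelihood. Numerator for III: 0.33·0.0989251 = 0.0326453.
Normalizing constant: 0.39·0.0562077 + 0.28·0.0909091 + 0.33·0.0989251 = 0.0800208.
P(III | observation) = 0.0326453 / 0.0800208 = 0.40796.

0.408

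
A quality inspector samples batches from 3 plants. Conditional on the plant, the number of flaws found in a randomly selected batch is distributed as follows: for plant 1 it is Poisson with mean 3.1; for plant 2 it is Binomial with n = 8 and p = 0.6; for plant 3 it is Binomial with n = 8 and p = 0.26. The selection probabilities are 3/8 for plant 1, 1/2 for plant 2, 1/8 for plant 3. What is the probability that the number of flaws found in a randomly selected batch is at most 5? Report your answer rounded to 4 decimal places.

Conditional on each plant, P(X ≤ 5): 1: 0.905666; 2: 0.684605; 3: 0.994767.
By total probability, P(X ≤ 5) = 0.375·0.905666 + 0.5·0.684605 + 0.125·0.994767 = 0.806273.

0.8063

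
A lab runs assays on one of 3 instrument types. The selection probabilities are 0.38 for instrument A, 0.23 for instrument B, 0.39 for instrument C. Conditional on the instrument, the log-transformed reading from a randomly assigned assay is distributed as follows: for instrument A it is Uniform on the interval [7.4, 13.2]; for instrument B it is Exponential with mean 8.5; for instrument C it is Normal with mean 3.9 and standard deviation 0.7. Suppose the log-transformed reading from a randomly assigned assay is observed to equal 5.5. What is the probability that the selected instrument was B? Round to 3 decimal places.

0.465

Likelihoods f(5.5 | ·): A: 0; B: 0.0615981; C: 0.0418147.
Posterior ∝ prior × likelihood. Numerator for B: 0.23·0.0615981 = 0.0141676.
Normalizing constant: 0.38·0 + 0.23·0.0615981 + 0.39·0.0418147 = 0.0304753.
P(B | observation) = 0.0141676 / 0.0304753 = 0.464887.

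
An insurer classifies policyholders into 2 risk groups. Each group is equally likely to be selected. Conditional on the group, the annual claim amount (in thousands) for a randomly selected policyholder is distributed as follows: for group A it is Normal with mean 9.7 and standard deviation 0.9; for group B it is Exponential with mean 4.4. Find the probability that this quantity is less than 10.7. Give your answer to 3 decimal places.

Conditional on each group, P(X < 10.7): A: 0.86674; B: 0.912123.
By total probability, P(X < 10.7) = 0.5·0.86674 + 0.5·0.912123 = 0.889431.

0.889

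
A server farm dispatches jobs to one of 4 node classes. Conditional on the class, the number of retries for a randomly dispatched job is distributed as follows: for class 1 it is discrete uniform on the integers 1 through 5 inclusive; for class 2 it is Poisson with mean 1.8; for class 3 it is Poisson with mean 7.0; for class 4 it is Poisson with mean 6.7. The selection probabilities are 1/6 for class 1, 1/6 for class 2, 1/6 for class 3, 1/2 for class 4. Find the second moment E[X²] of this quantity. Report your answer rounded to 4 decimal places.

37.8017

For each component E[X²] = Var + (mean)², giving 1: 11; 2: 5.04; 3: 56; 4: 51.59.
Overall E[X²] = 0.166667·11 + 0.166667·5.04 + 0.166667·56 + 0.5·51.59 = 37.8017.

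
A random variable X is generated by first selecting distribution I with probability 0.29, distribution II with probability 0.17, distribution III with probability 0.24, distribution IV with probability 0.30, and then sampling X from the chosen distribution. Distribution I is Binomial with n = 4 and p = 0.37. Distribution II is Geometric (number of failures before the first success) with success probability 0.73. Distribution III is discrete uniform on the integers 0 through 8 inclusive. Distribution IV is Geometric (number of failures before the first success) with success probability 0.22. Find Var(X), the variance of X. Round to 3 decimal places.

Per component, I: μ=1.48, E[X²]=3.1228; II: μ=0.369863, E[X²]=0.64346; III: μ=4, E[X²]=22.6667; IV: μ=3.54545, E[X²]=28.686.
E[X] = 0.29·1.48 + 0.17·0.369863 + 0.24·4 + 0.3·3.54545 = 2.51571.
E[X²] = 0.29·3.1228 + 0.17·0.64346 + 0.24·22.6667 + 0.3·28.686 = 15.0608.
Var(X) = E[X²] − (E[X])² = 15.0608 − 6.32881 = 8.73197.

8.732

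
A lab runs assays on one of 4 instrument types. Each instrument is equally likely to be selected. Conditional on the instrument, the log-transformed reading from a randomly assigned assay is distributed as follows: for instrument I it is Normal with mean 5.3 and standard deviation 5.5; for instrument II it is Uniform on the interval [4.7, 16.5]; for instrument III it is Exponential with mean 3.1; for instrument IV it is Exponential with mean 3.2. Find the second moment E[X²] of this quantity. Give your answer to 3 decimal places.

55.501

For each component E[X²] = Var + (mean)², giving I: 58.34; II: 123.963; III: 19.22; IV: 20.48.
Overall E[X²] = 0.25·58.34 + 0.25·123.963 + 0.25·19.22 + 0.25·20.48 = 55.5008.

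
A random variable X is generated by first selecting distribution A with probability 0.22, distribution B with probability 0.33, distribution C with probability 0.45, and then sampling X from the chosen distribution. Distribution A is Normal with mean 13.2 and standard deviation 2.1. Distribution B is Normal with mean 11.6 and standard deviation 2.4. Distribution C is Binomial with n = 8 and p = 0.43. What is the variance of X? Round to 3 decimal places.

23.258

Per component, A: μ=13.2, E[X²]=178.65; B: μ=11.6, E[X²]=140.32; C: μ=3.44, E[X²]=13.7944.
E[X] = 0.22·13.2 + 0.33·11.6 + 0.45·3.44 = 8.28.
E[X²] = 0.22·178.65 + 0.33·140.32 + 0.45·13.7944 = 91.8161.
Var(X) = E[X²] − (E[X])² = 91.8161 − 68.5584 = 23.2577.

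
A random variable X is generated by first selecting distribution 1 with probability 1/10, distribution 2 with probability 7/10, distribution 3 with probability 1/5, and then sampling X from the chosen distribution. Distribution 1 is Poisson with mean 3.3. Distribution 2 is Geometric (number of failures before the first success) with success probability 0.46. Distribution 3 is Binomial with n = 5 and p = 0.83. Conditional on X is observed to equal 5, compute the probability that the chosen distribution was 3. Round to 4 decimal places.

Likelihoods P(X=5 | ·): 1: 0.120286; 2: 0.0211216; 3: 0.393904.
Posterior ∝ prior × likelihood. Numerator for 3: 0.2·0.393904 = 0.0787808.
Normalizing constant: 0.1·0.120286 + 0.7·0.0211216 + 0.2·0.393904 = 0.105595.
P(3 | observation) = 0.0787808 / 0.105595 = 0.746069.

0.7461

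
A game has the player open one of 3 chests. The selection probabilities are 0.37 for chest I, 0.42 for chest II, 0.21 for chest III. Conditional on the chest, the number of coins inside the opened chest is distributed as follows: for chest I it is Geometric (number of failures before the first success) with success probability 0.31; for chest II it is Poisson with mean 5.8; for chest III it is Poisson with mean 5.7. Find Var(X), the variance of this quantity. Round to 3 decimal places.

9.214

Per component, I: μ=2.22581, E[X²]=12.1342; II: μ=5.8, E[X²]=39.44; III: μ=5.7, E[X²]=38.19.
E[X] = 0.37·2.22581 + 0.42·5.8 + 0.21·5.7 = 4.45655.
E[X²] = 0.37·12.1342 + 0.42·39.44 + 0.21·38.19 = 29.0744.
Var(X) = E[X²] − (E[X])² = 29.0744 − 19.8608 = 9.21354.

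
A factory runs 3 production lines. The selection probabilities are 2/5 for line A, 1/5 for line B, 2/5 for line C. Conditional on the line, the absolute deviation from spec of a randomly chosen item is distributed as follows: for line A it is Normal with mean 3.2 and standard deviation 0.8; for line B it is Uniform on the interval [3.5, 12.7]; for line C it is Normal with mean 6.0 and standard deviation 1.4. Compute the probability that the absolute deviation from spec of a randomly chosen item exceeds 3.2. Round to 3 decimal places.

Conditional on each line, P(X > 3.2): A: 0.5; B: 1; C: 0.97725.
By total probability, P(X > 3.2) = 0.4·0.5 + 0.2·1 + 0.4·0.97725 = 0.7909.

0.791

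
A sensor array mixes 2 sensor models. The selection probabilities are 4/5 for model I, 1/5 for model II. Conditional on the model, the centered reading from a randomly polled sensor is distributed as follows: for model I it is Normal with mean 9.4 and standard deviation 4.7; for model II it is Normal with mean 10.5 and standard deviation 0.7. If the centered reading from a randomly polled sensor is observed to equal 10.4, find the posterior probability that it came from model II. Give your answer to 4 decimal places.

Likelihoods f(10.4 | ·): I: 0.0829817; II: 0.564132.
Posterior ∝ prior × likelihood. Numerator for II: 0.2·0.564132 = 0.112826.
Normalizing constant: 0.8·0.0829817 + 0.2·0.564132 = 0.179212.
P(II | observation) = 0.112826 / 0.179212 = 0.62957.

0.6296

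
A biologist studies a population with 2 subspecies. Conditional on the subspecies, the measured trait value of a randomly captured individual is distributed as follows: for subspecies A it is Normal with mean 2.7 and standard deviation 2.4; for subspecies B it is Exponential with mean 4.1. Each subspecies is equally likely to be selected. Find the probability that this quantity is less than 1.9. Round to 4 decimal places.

0.3702

Conditional on each subspecies, P(X < 1.9): A: 0.369441; B: 0.370868.
By total probability, P(X < 1.9) = 0.5·0.369441 + 0.5·0.370868 = 0.370155.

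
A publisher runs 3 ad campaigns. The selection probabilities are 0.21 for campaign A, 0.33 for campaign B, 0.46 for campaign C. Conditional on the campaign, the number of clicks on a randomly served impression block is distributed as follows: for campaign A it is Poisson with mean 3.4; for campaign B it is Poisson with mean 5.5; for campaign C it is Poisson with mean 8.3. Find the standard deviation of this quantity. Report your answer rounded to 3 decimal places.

Per component, A: μ=3.4, E[X²]=14.96; B: μ=5.5, E[X²]=35.75; C: μ=8.3, E[X²]=77.19.
E[X] = 0.21·3.4 + 0.33·5.5 + 0.46·8.3 = 6.347.
E[X²] = 0.21·14.96 + 0.33·35.75 + 0.46·77.19 = 50.4465.
Var(X) = E[X²] − (E[X])² = 50.4465 − 40.2844 = 10.1621.
SD(X) = √10.1621 = 3.1878.

3.188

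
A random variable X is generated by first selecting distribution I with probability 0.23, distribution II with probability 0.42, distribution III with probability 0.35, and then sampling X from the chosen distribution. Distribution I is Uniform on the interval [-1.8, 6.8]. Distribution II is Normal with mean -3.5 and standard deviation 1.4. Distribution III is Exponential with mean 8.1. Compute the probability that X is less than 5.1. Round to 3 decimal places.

0.768

Conditional on each component, P(X < 5.1): I: 0.802326; II: 1; III: 0.467211.
By total probability, P(X < 5.1) = 0.23·0.802326 + 0.42·1 + 0.35·0.467211 = 0.768059.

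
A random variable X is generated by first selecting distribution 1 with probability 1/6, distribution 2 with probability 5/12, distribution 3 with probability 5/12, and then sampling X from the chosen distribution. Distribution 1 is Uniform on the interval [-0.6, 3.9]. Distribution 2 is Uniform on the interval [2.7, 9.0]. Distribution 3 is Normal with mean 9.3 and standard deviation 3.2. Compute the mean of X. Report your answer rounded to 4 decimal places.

Component means — 1: 1.65; 2: 5.85; 3: 9.3.
E[X] = 0.166667·1.65 + 0.416667·5.85 + 0.416667·9.3 = 6.5875.

6.5875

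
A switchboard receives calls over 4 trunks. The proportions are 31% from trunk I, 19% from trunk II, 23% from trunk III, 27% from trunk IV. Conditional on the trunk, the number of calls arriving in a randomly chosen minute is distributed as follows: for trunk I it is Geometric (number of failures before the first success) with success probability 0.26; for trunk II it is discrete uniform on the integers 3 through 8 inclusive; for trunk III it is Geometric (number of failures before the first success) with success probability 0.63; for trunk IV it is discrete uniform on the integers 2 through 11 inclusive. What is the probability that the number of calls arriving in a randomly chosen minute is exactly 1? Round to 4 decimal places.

Conditional on each trunk, P(X = 1): I: 0.1924; II: 0; III: 0.2331; IV: 0.
By total probability, P(X = 1) = 0.31·0.1924 + 0.19·0 + 0.23·0.2331 + 0.27·0 = 0.113257.

0.1133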